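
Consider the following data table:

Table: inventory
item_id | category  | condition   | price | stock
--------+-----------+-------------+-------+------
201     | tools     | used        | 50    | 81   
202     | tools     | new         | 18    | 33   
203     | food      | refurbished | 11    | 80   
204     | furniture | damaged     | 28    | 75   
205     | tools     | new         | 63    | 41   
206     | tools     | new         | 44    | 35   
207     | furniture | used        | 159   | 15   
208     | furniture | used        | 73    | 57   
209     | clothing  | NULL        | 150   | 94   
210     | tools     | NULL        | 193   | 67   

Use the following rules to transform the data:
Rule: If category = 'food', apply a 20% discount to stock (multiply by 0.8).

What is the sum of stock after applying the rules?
562.0

Step 1: Records with category = 'food' have total stock = 80
Step 2: Apply multiplier: 80 × 0.8 = 64.0
Step 3: Other records total: 498
Step 4: Final sum = 64.0 + 498 = 562.0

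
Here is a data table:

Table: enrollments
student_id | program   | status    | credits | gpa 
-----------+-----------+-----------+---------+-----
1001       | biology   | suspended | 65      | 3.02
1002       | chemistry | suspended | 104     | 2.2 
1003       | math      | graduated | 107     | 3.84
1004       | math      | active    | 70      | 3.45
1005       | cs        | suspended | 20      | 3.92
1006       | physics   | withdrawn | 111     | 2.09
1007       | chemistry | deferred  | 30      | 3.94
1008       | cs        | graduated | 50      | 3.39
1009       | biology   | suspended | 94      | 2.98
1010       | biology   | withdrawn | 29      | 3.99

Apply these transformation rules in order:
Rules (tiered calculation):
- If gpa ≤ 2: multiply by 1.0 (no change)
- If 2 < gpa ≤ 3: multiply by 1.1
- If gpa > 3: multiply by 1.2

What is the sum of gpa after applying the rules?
38.66

Step 1: Tier 1 (gpa ≤ 2): 0 records, sum = 0 × 1.0 = 0.0
Step 2: Tier 2 (2 < gpa ≤ 3): 3 records, sum = 7.27 × 1.1 = 8.0
Step 3: Tier 3 (gpa > 3): 7 records, sum = 25.55 × 1.2 = 30.66
Step 4: Final sum = 0.0 + 8.0 + 30.66 = 38.66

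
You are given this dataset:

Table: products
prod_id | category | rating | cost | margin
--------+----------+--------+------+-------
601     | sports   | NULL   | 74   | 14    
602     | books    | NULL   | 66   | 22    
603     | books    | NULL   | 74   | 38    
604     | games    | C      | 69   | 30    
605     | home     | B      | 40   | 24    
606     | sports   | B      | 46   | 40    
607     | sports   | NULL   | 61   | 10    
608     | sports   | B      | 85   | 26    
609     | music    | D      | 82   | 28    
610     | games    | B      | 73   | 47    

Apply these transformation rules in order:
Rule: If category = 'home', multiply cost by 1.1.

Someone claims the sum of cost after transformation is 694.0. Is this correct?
No, the correct result is 674.0.

Step 1: Calculate the correct sum after transformation
Step 2: Apply multiplier 1.1 to records where category = 'home'
Step 3: Correct result = 674.0
Step 4: Claimed result = 694.0
Step 5: 674.0 ≠ 694.0
Conclusion: The claimed result is incorrect. The correct answer is 674.0.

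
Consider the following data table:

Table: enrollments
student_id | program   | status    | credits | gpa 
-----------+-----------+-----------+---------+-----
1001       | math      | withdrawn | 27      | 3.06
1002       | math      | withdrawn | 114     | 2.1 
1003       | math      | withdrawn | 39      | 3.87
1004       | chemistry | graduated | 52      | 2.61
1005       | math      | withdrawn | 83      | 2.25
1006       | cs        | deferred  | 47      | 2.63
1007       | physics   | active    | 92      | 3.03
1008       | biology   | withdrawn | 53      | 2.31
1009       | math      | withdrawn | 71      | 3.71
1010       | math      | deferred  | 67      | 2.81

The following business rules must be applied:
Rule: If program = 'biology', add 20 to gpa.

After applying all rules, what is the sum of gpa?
48.38

Step 1: Count records where program = 'biology': 1
Step 2: Total bonus added: 1 × 20 = 20
Step 3: Original sum of gpa: 28.38
Step 4: Final sum = 28.38 + 20 = 48.38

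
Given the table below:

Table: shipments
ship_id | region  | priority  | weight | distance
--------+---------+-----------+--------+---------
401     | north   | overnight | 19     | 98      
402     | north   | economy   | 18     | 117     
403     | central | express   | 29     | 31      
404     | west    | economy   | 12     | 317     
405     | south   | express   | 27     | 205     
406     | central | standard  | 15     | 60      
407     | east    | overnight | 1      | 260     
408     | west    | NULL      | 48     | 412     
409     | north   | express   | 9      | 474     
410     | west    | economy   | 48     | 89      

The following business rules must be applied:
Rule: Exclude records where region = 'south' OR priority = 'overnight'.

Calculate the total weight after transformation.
179

Step 1: Find records where region = 'south' OR priority = 'overnight'
Step 2: 3 records match, summing to 47
Step 3: Original sum: 226
Step 4: Remaining sum = 226 - 47 = 179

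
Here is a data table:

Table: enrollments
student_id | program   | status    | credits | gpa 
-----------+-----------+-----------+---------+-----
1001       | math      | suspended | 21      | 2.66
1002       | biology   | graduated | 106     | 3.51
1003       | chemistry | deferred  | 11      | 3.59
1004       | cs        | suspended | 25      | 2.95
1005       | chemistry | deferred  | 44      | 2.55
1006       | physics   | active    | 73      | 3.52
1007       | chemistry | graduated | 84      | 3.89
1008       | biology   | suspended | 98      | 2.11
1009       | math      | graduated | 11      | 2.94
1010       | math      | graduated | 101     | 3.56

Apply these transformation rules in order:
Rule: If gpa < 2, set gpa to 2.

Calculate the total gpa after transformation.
31.28

Step 1: 0 records have gpa < 2
Step 2: These records originally summed to 0
Step 3: After setting to minimum: 0 × 2 = 0
Step 4: Unaffected records sum: 31.28
Step 5: Final sum = 0 + 31.28 = 31.28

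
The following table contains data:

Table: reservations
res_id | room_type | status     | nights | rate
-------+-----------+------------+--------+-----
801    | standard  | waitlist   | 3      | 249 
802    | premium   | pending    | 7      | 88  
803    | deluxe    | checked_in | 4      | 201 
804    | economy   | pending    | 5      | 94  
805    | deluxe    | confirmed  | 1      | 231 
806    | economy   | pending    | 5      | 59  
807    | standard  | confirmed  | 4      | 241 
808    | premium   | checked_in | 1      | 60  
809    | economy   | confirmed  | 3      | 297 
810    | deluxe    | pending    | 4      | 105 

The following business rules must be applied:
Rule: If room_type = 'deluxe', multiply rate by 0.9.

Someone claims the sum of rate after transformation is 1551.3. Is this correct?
No, the correct result is 1571.3.

Step 1: Calculate the correct sum after transformation
Step 2: Apply multiplier 0.9 to records where room_type = 'deluxe'
Step 3: Correct result = 1571.3
Step 4: Claimed result = 1551.3
Step 5: 1571.3 ≠ 1551.3
Conclusion: The claimed result is incorrect. The correct answer is 1571.3.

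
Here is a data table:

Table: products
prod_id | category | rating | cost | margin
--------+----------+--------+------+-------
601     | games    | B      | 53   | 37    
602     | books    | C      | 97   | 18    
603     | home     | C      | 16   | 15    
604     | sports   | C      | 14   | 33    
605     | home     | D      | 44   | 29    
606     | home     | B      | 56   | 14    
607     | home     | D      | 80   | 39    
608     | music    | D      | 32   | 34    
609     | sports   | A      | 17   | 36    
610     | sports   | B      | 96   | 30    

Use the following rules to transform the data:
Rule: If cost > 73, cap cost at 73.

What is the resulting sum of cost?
451

Step 1: 3 records have cost > 73
Step 2: These records originally summed to 273
Step 3: After capping: 3 × 73 = 219
Step 4: Unaffected records sum: 232
Step 5: Final sum = 219 + 232 = 451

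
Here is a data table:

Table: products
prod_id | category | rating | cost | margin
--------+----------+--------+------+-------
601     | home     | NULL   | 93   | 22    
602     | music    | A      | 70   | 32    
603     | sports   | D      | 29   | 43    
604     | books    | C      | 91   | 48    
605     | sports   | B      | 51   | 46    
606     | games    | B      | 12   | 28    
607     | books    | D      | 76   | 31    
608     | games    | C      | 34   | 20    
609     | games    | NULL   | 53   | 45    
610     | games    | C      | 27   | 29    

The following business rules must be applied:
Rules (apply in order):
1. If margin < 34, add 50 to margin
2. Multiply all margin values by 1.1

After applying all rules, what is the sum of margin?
708.4

Step 1: Apply Rule 1 - Add 50 to records with margin < 34
  - 6 records affected: 162 + (6 × 50) = 462
  - Unaffected records: 182
  - Sum after Rule 1: 644
Step 2: Apply Rule 2 - Multiply all by 1.1
  - 644 × 1.1 = 708.4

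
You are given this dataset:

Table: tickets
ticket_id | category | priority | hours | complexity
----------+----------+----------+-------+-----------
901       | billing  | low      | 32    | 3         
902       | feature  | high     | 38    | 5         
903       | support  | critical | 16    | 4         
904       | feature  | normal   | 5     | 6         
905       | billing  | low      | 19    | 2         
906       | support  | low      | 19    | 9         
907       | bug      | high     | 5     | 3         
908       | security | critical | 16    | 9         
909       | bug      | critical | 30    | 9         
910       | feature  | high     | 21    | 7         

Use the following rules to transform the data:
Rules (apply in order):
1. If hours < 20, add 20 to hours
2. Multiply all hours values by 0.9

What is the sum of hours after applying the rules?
288.9

Step 1: Apply Rule 1 - Add 20 to records with hours < 20
  - 6 records affected: 80 + (6 × 20) = 200
  - Unaffected records: 121
  - Sum after Rule 1: 321
Step 2: Apply Rule 2 - Multiply all by 0.9
  - 321 × 0.9 = 288.9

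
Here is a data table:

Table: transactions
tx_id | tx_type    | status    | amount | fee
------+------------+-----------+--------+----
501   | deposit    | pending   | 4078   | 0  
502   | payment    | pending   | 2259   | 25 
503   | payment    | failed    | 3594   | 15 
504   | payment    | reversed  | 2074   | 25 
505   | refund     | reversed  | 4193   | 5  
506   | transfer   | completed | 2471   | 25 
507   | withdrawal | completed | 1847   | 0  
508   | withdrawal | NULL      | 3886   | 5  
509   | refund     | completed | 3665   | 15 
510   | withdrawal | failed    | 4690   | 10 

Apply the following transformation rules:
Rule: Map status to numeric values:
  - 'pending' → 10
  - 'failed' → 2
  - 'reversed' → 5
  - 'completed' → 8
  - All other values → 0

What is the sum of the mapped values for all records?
58

Step 1: Apply mapping to each record
Step 2: Count by status:
  'pending': 2 records × 10 = 20
  'failed': 2 records × 2 = 4
  'reversed': 2 records × 5 = 10
  'completed': 3 records × 8 = 24
Step 3: Sum all mapped values = 58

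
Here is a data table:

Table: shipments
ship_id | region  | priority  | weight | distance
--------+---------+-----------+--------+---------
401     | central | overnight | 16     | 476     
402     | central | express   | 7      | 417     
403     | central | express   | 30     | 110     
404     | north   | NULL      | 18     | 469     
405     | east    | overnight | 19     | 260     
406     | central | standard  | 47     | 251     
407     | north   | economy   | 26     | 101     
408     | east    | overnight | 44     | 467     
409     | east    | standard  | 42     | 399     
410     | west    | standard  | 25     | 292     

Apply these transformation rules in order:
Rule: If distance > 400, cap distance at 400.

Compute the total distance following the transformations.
3013

Step 1: 4 records have distance > 400
Step 2: These records originally summed to 1829
Step 3: After capping: 4 × 400 = 1600
Step 4: Unaffected records sum: 1413
Step 5: Final sum = 1600 + 1413 = 3013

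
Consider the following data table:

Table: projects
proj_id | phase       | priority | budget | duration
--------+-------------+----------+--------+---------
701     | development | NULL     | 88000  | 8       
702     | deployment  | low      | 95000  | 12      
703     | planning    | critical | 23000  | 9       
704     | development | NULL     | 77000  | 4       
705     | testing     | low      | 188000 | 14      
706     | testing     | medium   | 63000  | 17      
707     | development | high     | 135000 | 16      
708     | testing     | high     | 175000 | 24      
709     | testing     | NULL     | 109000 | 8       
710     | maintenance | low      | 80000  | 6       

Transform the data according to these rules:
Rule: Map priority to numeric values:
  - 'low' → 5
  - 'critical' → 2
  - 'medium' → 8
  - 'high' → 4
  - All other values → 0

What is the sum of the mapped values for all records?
33

Step 1: Apply mapping to each record
Step 2: Count by status:
  'low': 3 records × 5 = 15
  'critical': 1 records × 2 = 2
  'medium': 1 records × 8 = 8
  'high': 2 records × 4 = 8
Step 3: Sum all mapped values = 33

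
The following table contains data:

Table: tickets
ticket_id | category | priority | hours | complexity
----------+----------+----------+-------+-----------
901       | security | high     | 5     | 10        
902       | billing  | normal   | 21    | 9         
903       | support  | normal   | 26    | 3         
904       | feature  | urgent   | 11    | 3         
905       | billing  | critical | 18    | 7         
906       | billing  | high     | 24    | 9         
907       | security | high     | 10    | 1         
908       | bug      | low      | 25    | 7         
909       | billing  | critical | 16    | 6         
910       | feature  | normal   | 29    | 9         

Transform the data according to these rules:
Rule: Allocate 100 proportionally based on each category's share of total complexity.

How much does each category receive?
billing: 48.44, bug: 10.94, feature: 18.75, security: 17.19, support: 4.69

Step 1: Calculate total complexity = 64
Step 2: Calculate each category's proportion:
  billing: 31/64 = 48.44% → 48.44
  bug: 7/64 = 10.94% → 10.94
  feature: 12/64 = 18.75% → 18.75
  security: 11/64 = 17.19% → 17.19
  support: 3/64 = 4.69% → 4.69
Step 3: Verify: sum of allocations ≈ 100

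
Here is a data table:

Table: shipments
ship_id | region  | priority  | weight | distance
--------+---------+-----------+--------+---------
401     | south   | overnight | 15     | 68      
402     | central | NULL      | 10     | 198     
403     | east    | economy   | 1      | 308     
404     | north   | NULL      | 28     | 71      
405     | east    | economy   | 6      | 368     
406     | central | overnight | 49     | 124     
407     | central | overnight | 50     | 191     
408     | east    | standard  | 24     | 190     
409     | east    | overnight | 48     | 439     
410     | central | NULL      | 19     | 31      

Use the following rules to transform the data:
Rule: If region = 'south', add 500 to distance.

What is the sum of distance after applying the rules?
2488

Step 1: Count records where region = 'south': 1
Step 2: Total bonus added: 1 × 500 = 500
Step 3: Original sum of distance: 1988
Step 4: Final sum = 1988 + 500 = 2488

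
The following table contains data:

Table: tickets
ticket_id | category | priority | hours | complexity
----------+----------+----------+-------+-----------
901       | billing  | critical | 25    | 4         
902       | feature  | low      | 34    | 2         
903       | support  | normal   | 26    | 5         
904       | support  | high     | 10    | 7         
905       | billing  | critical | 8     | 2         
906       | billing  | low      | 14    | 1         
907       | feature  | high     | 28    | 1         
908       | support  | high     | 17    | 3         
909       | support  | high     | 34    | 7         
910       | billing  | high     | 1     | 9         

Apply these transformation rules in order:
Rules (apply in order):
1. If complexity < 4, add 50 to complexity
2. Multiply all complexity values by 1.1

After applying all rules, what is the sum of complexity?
320.1

Step 1: Apply Rule 1 - Add 50 to records with complexity < 4
  - 5 records affected: 9 + (5 × 50) = 259
  - Unaffected records: 32
  - Sum after Rule 1: 291
Step 2: Apply Rule 2 - Multiply all by 1.1
  - 291 × 1.1 = 320.1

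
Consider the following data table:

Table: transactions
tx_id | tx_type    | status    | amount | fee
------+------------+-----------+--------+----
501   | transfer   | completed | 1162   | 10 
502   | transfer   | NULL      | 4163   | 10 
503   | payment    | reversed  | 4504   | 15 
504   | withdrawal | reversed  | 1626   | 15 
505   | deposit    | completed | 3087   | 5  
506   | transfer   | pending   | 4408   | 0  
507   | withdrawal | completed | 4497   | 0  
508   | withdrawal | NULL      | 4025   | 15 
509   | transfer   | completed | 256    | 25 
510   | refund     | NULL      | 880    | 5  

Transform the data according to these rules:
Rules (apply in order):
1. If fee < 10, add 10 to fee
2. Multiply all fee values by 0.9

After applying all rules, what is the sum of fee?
126.0

Step 1: Apply Rule 1 - Add 10 to records with fee < 10
  - 4 records affected: 10 + (4 × 10) = 50
  - Unaffected records: 90
  - Sum after Rule 1: 140
Step 2: Apply Rule 2 - Multiply all by 0.9
  - 140 × 0.9 = 126.0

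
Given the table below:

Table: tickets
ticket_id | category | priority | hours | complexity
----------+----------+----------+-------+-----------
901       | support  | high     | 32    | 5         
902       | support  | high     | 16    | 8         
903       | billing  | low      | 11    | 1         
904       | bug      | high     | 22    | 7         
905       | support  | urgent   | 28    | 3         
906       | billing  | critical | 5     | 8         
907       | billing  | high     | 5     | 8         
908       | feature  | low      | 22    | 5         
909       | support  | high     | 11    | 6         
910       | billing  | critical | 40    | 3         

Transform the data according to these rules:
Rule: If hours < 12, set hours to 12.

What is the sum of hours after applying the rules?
208

Step 1: 4 records have hours < 12
Step 2: These records originally summed to 32
Step 3: After setting to minimum: 4 × 12 = 48
Step 4: Unaffected records sum: 160
Step 5: Final sum = 48 + 160 = 208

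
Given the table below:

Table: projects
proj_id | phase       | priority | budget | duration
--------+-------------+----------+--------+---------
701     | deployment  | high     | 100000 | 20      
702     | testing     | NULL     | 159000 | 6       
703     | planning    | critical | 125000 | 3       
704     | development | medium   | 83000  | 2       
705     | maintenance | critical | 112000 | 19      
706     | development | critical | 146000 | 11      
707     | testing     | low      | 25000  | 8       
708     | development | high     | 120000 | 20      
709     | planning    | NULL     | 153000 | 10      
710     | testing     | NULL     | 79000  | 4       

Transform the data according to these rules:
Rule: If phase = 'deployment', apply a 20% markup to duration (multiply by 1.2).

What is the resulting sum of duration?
107.0

Step 1: Records with phase = 'deployment' have total duration = 20
Step 2: Apply multiplier: 20 × 1.2 = 24.0
Step 3: Other records total: 83
Step 4: Final sum = 24.0 + 83 = 107.0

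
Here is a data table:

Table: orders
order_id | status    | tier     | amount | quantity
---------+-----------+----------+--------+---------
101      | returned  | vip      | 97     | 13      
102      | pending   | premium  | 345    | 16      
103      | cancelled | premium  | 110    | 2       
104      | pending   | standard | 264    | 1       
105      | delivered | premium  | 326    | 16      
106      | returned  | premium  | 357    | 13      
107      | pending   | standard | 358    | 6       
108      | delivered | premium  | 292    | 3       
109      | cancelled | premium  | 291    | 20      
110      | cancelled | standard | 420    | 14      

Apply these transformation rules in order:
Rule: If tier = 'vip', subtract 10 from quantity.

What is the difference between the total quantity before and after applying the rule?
10

Step 1: Original sum of quantity = 104
Step 2: 1 records have tier = 'vip'
Step 3: Each affected record changes by -10
Step 4: Total change = 1 × -10 = -10
Step 5: New sum = 104 + -10 = 94
Step 6: Difference = |94 - 104| = 10
        (Sum decreased by 10)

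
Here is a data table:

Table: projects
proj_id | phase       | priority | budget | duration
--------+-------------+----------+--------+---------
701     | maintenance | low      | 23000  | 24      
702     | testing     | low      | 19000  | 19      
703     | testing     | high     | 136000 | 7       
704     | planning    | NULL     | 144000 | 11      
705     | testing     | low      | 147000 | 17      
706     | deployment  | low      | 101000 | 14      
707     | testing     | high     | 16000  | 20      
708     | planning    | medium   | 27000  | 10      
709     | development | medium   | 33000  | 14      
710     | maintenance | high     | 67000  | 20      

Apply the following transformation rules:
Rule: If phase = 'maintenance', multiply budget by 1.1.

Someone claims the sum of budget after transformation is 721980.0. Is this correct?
No, the correct result is 722000.0.

Step 1: Calculate the correct sum after transformation
Step 2: Apply multiplier 1.1 to records where phase = 'maintenance'
Step 3: Correct result = 722000.0
Step 4: Claimed result = 721980.0
Step 5: 722000.0 ≠ 721980.0
Conclusion: The claimed result is incorrect. The correct answer is 722000.0.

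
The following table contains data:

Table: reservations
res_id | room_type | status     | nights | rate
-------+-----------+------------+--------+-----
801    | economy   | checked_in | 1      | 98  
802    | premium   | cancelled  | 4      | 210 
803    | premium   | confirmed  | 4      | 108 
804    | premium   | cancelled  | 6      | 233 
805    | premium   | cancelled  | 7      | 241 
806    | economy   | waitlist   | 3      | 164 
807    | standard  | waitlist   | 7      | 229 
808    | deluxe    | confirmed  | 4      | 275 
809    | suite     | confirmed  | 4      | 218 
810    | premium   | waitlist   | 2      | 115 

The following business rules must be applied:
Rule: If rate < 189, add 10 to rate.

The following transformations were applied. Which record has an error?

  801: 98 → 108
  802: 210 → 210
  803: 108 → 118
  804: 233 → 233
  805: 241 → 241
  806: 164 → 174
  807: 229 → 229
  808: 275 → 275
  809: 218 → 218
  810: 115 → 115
Record 810 has an error. The correct transformed value should be 125, not 115.

Step 1: Check each record against the rule
Step 2: Record 810 has rate = 115
Step 3: Since 115 < 189, the bonus should have been applied
Step 4: Correct value = 125, but claimed value = 115
Conclusion: Record 810 has the error.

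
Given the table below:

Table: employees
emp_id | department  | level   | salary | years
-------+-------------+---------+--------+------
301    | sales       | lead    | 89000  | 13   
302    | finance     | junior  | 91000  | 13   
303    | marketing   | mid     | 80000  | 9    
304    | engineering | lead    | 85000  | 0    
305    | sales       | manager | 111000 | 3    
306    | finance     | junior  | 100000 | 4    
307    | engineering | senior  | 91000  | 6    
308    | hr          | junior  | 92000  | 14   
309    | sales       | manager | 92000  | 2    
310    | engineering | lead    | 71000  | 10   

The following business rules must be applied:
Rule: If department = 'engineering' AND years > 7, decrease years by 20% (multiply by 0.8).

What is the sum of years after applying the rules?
72.0

Step 1: Find records where department = 'engineering' AND years > 7
Step 2: 1 records match, summing to 10
Step 3: After multiplier: 10 × 0.8 = 8.0
Step 4: Unaffected records sum: 64
Step 5: Final sum = 8.0 + 64 = 72.0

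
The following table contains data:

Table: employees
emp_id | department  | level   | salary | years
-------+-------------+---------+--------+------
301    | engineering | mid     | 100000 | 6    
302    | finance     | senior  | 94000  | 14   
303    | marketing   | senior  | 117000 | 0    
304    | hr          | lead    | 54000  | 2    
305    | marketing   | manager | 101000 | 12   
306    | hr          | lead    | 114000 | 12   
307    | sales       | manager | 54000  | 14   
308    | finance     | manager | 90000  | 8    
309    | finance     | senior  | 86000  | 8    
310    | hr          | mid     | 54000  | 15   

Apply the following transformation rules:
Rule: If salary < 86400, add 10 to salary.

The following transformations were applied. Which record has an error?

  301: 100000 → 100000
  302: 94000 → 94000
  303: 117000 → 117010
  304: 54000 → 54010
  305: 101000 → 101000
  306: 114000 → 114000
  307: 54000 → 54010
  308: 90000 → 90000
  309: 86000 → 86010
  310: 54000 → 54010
Record 303 has an error. The correct transformed value should be 117000, not 117010.

Step 1: Check each record against the rule
Step 2: Record 303 has salary = 117000
Step 3: Since 117000 >= 86400, the bonus should not have been applied
Step 4: Correct value = 117000, but claimed value = 117010
Conclusion: Record 303 has the error.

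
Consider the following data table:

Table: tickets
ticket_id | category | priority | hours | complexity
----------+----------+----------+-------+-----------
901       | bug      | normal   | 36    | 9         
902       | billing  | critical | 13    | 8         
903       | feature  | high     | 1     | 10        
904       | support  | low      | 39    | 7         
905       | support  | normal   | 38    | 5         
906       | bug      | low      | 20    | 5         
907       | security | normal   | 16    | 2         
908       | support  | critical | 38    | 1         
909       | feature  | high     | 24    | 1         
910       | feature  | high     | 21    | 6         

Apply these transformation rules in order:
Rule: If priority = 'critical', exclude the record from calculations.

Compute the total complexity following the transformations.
45

Step 1: Identify records where priority = 'critical'
Step 2: The excluded records sum to 9
Step 3: Original total complexity = 54
Step 4: Remaining total = 54 - 9 = 45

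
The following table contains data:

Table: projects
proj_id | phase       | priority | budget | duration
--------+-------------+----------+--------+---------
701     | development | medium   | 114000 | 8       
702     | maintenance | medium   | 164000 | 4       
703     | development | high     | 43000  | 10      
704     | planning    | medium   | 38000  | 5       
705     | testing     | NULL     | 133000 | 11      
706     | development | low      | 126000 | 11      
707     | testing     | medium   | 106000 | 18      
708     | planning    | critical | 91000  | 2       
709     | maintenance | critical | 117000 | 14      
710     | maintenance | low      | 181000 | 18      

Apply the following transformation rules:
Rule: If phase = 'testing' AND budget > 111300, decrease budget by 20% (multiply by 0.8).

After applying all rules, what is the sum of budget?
1086400.0

Step 1: Find records where phase = 'testing' AND budget > 111300
Step 2: 1 records match, summing to 133000
Step 3: After multiplier: 133000 × 0.8 = 106400.0
Step 4: Unaffected records sum: 980000
Step 5: Final sum = 106400.0 + 980000 = 1086400.0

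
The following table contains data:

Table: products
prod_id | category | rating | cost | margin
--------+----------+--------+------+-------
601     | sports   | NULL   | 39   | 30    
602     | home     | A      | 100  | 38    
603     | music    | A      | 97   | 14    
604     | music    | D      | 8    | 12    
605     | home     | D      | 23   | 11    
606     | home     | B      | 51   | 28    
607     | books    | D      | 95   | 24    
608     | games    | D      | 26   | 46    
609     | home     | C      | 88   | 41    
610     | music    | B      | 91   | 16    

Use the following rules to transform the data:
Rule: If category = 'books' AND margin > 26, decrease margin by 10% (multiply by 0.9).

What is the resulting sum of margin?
260

Step 1: Find records where category = 'books' AND margin > 26
Step 2: 0 records match, summing to 0
Step 3: After multiplier: 0 × 0.9 = 0.0
Step 4: Unaffected records sum: 260
Step 5: Final sum = 0.0 + 260 = 260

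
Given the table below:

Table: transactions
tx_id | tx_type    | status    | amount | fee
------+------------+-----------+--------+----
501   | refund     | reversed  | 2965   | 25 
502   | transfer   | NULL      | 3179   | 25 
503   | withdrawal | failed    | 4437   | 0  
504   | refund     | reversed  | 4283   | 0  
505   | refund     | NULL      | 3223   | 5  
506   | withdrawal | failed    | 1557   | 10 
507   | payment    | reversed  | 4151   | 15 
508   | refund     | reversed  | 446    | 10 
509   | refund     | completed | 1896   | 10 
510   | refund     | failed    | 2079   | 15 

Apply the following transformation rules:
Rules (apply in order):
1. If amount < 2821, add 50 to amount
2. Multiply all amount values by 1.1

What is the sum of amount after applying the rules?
31257.6

Step 1: Apply Rule 1 - Add 50 to records with amount < 2821
  - 4 records affected: 5978 + (4 × 50) = 6178
  - Unaffected records: 22238
  - Sum after Rule 1: 28416
Step 2: Apply Rule 2 - Multiply all by 1.1
  - 28416 × 1.1 = 31257.6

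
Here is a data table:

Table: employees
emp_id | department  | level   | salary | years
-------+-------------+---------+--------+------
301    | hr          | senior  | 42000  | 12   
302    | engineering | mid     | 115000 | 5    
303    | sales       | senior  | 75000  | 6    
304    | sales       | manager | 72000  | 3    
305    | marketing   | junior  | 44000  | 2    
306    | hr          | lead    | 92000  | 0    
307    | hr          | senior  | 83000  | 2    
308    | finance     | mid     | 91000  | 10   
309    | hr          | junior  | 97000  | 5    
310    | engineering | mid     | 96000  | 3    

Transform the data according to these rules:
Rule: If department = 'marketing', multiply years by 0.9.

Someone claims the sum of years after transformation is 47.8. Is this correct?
Yes, the result is correct.

Step 1: Calculate the correct sum after transformation
Step 2: Apply multiplier 0.9 to records where department = 'marketing'
Step 3: Correct result = 47.8
Step 4: Claimed result = 47.8
Step 5: 47.8 = 47.8 ✓
Conclusion: The claimed result is correct.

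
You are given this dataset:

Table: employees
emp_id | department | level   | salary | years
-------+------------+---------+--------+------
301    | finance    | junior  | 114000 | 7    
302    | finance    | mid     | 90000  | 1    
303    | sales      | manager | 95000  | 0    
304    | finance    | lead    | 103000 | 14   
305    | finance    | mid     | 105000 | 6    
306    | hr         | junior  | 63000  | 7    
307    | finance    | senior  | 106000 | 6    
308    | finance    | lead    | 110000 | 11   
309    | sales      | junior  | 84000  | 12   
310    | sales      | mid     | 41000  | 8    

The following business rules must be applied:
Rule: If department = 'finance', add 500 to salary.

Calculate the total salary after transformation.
914000

Step 1: Count records where department = 'finance': 6
Step 2: Total bonus added: 6 × 500 = 3000
Step 3: Original sum of salary: 911000
Step 4: Final sum = 911000 + 3000 = 914000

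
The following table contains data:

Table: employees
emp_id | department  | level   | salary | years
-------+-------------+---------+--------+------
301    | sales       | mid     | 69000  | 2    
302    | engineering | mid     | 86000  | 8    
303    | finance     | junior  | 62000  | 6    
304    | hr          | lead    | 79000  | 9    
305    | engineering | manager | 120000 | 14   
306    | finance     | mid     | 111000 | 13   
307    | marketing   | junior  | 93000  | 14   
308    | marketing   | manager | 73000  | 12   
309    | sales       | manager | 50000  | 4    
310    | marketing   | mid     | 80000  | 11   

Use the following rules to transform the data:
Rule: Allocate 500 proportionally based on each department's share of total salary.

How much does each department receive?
engineering: 125.15, finance: 105.1, hr: 48.0, marketing: 149.45, sales: 72.3

Step 1: Calculate total salary = 823000
Step 2: Calculate each department's proportion:
  engineering: 206000/823000 = 25.03% → 125.15
  finance: 173000/823000 = 21.02% → 105.1
  hr: 79000/823000 = 9.60% → 48.0
  marketing: 246000/823000 = 29.89% → 149.45
  sales: 119000/823000 = 14.46% → 72.3
Step 3: Verify: sum of allocations ≈ 500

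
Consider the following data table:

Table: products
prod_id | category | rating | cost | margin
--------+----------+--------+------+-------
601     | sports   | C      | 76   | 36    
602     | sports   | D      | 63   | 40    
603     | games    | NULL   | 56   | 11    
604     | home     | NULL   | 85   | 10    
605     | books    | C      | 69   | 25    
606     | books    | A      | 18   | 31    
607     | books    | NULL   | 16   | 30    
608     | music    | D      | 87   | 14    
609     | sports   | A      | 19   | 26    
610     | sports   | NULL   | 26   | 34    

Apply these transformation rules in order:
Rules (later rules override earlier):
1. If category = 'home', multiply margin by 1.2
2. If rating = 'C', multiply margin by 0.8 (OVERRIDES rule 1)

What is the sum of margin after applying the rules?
246.8

Step 1: Rule 2 takes priority for records with rating = 'C'
  - 2 records: 61 × 0.8 = 48.8
Step 2: Rule 1 applies to remaining records with category = 'home'
  - 1 records: 10 × 1.2 = 12.0
Step 3: Other records unchanged: 186
Step 4: Final sum = 48.8 + 12.0 + 186 = 246.8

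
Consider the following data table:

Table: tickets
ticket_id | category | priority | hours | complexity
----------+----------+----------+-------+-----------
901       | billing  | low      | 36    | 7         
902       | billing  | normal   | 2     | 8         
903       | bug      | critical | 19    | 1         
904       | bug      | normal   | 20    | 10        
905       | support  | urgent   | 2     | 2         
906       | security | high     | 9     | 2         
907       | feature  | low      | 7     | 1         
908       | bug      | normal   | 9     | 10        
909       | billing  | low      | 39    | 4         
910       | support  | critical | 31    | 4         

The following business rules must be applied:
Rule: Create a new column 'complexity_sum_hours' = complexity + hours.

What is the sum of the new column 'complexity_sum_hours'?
223

Step 1: For each record, compute complexity + hours
Example calculations:
  7 + 36 = 43
  8 + 2 = 10
  1 + 19 = 20
  ...
Step 2: Sum all derived values
Step 3: Total = 223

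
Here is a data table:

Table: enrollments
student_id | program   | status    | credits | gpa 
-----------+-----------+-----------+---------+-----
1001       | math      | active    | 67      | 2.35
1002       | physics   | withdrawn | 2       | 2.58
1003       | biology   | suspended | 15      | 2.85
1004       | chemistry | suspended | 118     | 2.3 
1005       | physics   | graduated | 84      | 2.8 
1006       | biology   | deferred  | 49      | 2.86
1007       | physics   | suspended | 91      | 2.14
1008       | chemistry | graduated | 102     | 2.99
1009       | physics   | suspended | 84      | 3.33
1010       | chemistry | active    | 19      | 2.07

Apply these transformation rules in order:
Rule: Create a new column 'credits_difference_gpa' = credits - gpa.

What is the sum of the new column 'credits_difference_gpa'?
604.73

Step 1: For each record, compute credits - gpa
Example calculations:
  67 - 2.35 = 64.65
  2 - 2.58 = -0.58
  15 - 2.85 = 12.15
  ...
Step 2: Sum all derived values
Step 3: Total = 604.73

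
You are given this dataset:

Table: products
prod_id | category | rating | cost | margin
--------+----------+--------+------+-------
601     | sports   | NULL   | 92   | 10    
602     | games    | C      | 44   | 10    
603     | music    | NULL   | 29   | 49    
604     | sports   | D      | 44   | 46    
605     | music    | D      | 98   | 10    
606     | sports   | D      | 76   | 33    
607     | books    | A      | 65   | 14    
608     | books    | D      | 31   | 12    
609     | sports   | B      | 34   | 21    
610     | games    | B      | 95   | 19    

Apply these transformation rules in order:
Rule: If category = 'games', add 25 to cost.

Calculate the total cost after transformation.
658

Step 1: Count records where category = 'games': 2
Step 2: Total bonus added: 2 × 25 = 50
Step 3: Original sum of cost: 608
Step 4: Final sum = 608 + 50 = 658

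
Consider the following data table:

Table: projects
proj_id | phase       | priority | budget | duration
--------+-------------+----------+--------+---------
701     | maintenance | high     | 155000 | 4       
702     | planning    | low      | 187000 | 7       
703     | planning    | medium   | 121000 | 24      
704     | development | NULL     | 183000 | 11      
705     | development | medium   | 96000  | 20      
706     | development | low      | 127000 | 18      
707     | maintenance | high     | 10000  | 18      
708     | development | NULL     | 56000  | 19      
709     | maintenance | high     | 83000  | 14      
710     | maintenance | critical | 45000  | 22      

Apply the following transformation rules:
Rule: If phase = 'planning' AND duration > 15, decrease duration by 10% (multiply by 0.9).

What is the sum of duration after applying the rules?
154.6

Step 1: Find records where phase = 'planning' AND duration > 15
Step 2: 1 records match, summing to 24
Step 3: After multiplier: 24 × 0.9 = 21.6
Step 4: Unaffected records sum: 133
Step 5: Final sum = 21.6 + 133 = 154.6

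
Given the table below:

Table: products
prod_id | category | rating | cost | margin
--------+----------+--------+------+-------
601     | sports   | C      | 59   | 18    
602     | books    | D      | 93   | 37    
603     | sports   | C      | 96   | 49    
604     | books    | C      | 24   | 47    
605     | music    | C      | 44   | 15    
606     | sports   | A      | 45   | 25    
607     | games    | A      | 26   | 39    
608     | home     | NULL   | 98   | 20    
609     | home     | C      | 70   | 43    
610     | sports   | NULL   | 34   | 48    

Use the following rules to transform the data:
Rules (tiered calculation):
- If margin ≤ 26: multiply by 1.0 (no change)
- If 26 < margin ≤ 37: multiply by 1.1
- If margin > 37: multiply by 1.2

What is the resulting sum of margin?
389.9

Step 1: Tier 1 (margin ≤ 26): 4 records, sum = 78 × 1.0 = 78.0
Step 2: Tier 2 (26 < margin ≤ 37): 1 records, sum = 37 × 1.1 = 40.7
Step 3: Tier 3 (margin > 37): 5 records, sum = 226 × 1.2 = 271.2
Step 4: Final sum = 78.0 + 40.7 + 271.2 = 389.9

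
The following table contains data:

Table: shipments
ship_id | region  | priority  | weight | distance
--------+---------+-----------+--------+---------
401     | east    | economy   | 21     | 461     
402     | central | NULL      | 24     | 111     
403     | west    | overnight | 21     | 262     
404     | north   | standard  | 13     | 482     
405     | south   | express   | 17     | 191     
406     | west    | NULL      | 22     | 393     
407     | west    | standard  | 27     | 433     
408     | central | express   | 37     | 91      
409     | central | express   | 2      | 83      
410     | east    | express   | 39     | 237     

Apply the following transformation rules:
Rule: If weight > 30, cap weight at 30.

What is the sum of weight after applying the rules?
207

Step 1: 2 records have weight > 30
Step 2: These records originally summed to 76
Step 3: After capping: 2 × 30 = 60
Step 4: Unaffected records sum: 147
Step 5: Final sum = 60 + 147 = 207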